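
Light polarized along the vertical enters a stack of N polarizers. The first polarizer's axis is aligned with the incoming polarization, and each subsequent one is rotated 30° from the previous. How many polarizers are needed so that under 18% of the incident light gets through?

First polarizer is aligned with the polarization: full transmission.
Each further stage multiplies by cos²(30°) = 0.75.
After N polarizers: T = 0.75^(N−1). Require T < 0.18 ⇒ N−1 > ln(0.18)/ln(0.75) = 5.96, so N−1 ≥ 6 and N = 7.
Check: N=7 gives T = 0.178 < 0.18; N=6 gives T = 0.2373.

N = 7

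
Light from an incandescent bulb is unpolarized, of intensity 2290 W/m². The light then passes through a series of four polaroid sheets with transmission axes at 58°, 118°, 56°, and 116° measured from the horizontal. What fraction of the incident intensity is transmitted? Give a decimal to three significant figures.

Unpolarized light through the first polarizer → I₁ = 2290 W/m²/2 = 1145 W/m², polarized at 58°.
I₂ = I₁ · cos²(60°) = 1145 · 0.25 = 286.3 W/m².
I₃ = I₂ · cos²(62°) = 286.3 · 0.2204 = 63.09 W/m².
I₄ = I₃ · cos²(60°) = 63.09 · 0.25 = 15.77 W/m².
Transmitted fraction = 0.006888.

I/I₀ ≈ 0.00689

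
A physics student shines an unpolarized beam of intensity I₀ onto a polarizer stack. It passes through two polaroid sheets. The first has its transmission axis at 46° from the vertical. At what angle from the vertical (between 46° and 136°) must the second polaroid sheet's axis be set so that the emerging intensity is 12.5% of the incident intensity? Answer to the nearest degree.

Unpolarized light through the first polarizer → I₁ = ½ I₀, now polarized at 46°.
Need I₂/I₀ = 0.125, so cos²(θ − 46°) = 0.125 / 0.5 = 0.25.
θ − 46° = arccos(√0.25) = 60.0°, giving θ ≈ 46 + 60.0 = 106.0°.

θ ≈ 106°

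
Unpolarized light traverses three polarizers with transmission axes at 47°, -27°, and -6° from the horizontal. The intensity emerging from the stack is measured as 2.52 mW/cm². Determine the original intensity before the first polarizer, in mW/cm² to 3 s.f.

Unpolarized light through the first polarizer → I₁ = ½ I₀, now polarized at 47°.
I₂ = I₁ cos²(-27° − 47°) = 0.5 I₀ · cos²(74°) = 0.03799 I₀.
I₃ = I₂ cos²(-6° + 27°) = 0.03799 I₀ · cos²(21°) = 0.03311 I₀.
So 2.52 mW/cm² = 0.03311 I₀, giving I₀ = 2.52/0.03311 = 76.11 mW/cm².

I₀ ≈ 76.1 mW/cm²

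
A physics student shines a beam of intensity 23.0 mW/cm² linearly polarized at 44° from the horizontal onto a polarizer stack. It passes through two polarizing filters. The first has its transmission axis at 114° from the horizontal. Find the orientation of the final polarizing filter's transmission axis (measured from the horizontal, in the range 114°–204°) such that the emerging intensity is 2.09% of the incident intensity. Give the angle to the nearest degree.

θ ≈ 179°

By Malus's law, I₁ = I₀ cos²(114° − 44°) = I₀ cos²(70°) = 0.117 I₀.
Need I₂/I₀ = 0.0209, so cos²(θ − 114°) = 0.0209 / 0.117 = 0.1787.
θ − 114° = arccos(√0.1787) = 65.0°, giving θ ≈ 114 + 65.0 = 179.0°.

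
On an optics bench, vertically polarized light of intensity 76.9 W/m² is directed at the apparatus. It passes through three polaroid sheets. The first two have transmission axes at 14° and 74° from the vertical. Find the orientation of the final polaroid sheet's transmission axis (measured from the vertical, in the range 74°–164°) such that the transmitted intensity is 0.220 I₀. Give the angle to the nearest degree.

θ ≈ 89°

By Malus's law, I₁ = I₀ cos²(14° − 0°) = I₀ cos²(14°) = 0.9415 I₀.
I₂ = I₁ cos²(74° − 14°) = 0.9415 I₀ · cos²(60°) = 0.2354 I₀.
Need I₃/I₀ = 0.22, so cos²(θ − 74°) = 0.22 / 0.2354 = 0.9347.
θ − 74° = arccos(√0.9347) = 14.8°, giving θ ≈ 74 + 14.8 = 88.8°.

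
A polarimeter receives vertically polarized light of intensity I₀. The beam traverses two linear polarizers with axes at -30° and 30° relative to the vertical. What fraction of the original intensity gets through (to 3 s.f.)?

≈ 0.188 I₀

I₁ = I₀ cos²(-30° − 0°) = I₀ cos²(30°) = 0.75 I₀.
I₂ = I₁ cos²(30° + 30°) = 0.75 I₀ · cos²(60°) = 0.1875 I₀.
Transmitted fraction = 0.1875.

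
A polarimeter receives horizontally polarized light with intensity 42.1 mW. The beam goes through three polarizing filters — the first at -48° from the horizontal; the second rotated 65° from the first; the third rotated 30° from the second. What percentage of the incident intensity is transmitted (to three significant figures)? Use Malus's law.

By Malus's law, I₁ = 42.1 mW · cos²(48°) = 18.85 mW.
I₂ = I₁ · cos²(65°) = 18.85 · 0.1786 = 3.367 mW.
I₃ = I₂ · cos²(30°) = 3.367 · 0.75 = 2.525 mW.
That is 5.998% of the incident intensity.

≈ 6.00%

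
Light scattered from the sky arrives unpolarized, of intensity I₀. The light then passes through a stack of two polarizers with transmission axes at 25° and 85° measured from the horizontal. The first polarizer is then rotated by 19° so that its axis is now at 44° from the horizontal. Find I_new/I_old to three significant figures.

Before rotation:
Unpolarized light through the first polarizer → I₁ = ½ I₀, now polarized at 25°.
I₂ = I₁ cos²(85° − 25°) = 0.5 I₀ · cos²(60°) = 0.125 I₀.
After rotation:
Unpolarized light through the first polarizer → I₁ = ½ I₀, now polarized at 44°.
I₂ = I₁ cos²(85° − 44°) = 0.5 I₀ · cos²(41°) = 0.2848 I₀.
Ratio = 0.2848 / 0.125 = 2.278.

I_new/I_old ≈ 2.28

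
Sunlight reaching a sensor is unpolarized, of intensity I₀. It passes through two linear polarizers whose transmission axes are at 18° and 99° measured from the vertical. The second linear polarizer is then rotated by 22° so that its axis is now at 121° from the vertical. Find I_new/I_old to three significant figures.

I_new/I_old ≈ 2.07

Before rotation:
Unpolarized light through the first polarizer → I₁ = ½ I₀, now polarized at 18°.
I₂ = I₁ cos²(99° − 18°) = 0.5 I₀ · cos²(81°) = 0.01224 I₀.
After rotation:
Unpolarized light through the first polarizer → I₁ = ½ I₀, now polarized at 18°.
Angle between axes 1 and 2: 77°. I₂ = 0.5 I₀ · cos²(77°) = 0.0253 I₀.
Ratio = 0.0253 / 0.01224 = 2.068.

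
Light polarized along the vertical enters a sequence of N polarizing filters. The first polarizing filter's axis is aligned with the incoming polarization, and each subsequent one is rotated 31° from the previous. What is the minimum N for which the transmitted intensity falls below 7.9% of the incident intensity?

First polarizer is aligned with the polarization: full transmission.
Each further stage multiplies by cos²(31°) = 0.7347.
After N polarizers: T = 0.7347^(N−1). Require T < 0.079 ⇒ N−1 > ln(0.079)/ln(0.7347) = 8.23, so N−1 ≥ 9 and N = 10.
Check: N=10 gives T = 0.0624 < 0.079; N=9 gives T = 0.08493.

N = 10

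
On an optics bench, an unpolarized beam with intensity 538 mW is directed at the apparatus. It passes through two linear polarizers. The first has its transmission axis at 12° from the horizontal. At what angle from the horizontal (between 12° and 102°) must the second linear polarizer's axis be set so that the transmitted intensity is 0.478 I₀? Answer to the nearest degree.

θ ≈ 24°

Unpolarized light through the first polarizer → I₁ = ½ I₀, now polarized at 12°.
Need I₂/I₀ = 0.478, so cos²(θ − 12°) = 0.478 / 0.5 = 0.956.
θ − 12° = arccos(√0.956) = 12.1°, giving θ ≈ 12 + 12.1 = 24.1°.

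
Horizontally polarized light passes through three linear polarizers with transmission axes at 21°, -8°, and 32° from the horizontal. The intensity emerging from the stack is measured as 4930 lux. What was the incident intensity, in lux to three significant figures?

I₀ ≈ 1.26e4 lux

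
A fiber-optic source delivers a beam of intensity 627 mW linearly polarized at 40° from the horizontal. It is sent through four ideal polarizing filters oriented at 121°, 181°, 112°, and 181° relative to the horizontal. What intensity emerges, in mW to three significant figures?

I ≈ 0.0633 mW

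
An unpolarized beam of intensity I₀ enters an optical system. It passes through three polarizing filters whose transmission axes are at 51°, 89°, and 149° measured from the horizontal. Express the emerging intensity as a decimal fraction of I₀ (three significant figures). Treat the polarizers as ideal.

≈ 0.0776 I₀

Unpolarized light through the first polarizer → I₁ = ½ I₀, now polarized at 51°.
I₂ = I₁ cos²(89° − 51°) = 0.5 I₀ · cos²(38°) = 0.3105 I₀.
I₃ = I₂ cos²(149° − 89°) = 0.3105 I₀ · cos²(60°) = 0.07762 I₀.
Transmitted fraction = 0.07762.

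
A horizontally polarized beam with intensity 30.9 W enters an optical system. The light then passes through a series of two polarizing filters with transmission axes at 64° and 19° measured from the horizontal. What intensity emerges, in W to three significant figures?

I ≈ 2.97 W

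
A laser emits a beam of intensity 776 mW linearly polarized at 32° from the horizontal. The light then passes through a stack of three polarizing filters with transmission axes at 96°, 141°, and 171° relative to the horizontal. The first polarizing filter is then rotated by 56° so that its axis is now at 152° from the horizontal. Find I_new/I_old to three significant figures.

I_new/I_old ≈ 2.51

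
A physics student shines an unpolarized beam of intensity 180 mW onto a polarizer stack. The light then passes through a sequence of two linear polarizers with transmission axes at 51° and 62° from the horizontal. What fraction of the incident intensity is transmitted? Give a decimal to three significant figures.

I/I₀ ≈ 0.482

Unpolarized light through the first polarizer → I₁ = 180 mW/2 = 90 mW, polarized at 51°.
I₂ = I₁ · cos²(11°) = 90 · 0.9636 = 86.72 mW.
Transmitted fraction = 0.4818.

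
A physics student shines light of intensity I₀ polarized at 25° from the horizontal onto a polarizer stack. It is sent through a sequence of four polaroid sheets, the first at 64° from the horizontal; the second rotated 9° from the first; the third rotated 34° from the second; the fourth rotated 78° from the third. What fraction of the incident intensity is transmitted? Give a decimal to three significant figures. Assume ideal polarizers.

By Malus's law, I₁ = I₀ cos²(64° − 25°) = I₀ cos²(39°) = 0.604 I₀.
I₂ = I₁ cos²(9°) = 0.604 · 0.9755 I₀ = 0.5892 I₀.
I₃ = I₂ cos²(34°) = 0.5892 · 0.6873 I₀ = 0.4049 I₀.
I₄ = I₃ cos²(78°) = 0.4049 · 0.04323 I₀ = 0.0175 I₀.
Transmitted fraction = 0.0175.

≈ 0.0175 I₀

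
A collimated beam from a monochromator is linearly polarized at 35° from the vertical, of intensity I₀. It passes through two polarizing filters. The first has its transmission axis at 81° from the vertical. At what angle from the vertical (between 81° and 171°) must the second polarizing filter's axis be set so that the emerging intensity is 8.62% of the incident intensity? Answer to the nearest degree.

By Malus's law, I₁ = I₀ cos²(81° − 35°) = I₀ cos²(46°) = 0.4826 I₀.
Need I₂/I₀ = 0.0862, so cos²(θ − 81°) = 0.0862 / 0.4826 = 0.1786.
θ − 81° = arccos(√0.1786) = 65.0°, giving θ ≈ 81 + 65.0 = 146.0°.

θ ≈ 146°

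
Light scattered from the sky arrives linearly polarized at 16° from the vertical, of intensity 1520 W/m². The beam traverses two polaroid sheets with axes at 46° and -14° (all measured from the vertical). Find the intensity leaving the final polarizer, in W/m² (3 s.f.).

I₁ = 1520 W/m² · cos²(30°) = 1140 W/m².
I₂ = I₁ · cos²(60°) = 1140 · 0.25 = 285 W/m².

I ≈ 285 W/m²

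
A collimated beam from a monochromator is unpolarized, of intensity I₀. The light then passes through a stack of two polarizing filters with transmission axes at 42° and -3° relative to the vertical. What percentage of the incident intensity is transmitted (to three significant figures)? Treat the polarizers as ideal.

≈ 25.0%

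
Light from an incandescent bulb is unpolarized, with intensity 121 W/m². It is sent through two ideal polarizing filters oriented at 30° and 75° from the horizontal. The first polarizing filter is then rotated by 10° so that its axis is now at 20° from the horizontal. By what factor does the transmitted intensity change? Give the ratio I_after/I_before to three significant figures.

I_new/I_old ≈ 0.658

Before rotation:
Unpolarized light through the first polarizer → I₁ = ½ I₀, now polarized at 30°.
I₂ = I₁ cos²(75° − 30°) = 0.5 I₀ · cos²(45°) = 0.25 I₀.
After rotation:
Unpolarized light through the first polarizer → I₁ = ½ I₀, now polarized at 20°.
I₂ = I₁ cos²(75° − 20°) = 0.5 I₀ · cos²(55°) = 0.1645 I₀.
Ratio = 0.1645 / 0.25 = 0.658.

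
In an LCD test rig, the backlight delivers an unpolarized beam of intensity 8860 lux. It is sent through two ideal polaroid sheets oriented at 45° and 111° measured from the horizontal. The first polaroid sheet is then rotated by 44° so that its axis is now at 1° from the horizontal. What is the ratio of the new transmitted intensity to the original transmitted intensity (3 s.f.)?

I_new/I_old ≈ 0.707

Before rotation:
Unpolarized light through the first polarizer → I₁ = ½ I₀, now polarized at 45°.
I₂ = I₁ cos²(111° − 45°) = 0.5 I₀ · cos²(66°) = 0.08272 I₀.
After rotation:
Unpolarized light through the first polarizer → I₁ = ½ I₀, now polarized at 1°.
Angle between axes 1 and 2: 70°. I₂ = 0.5 I₀ · cos²(70°) = 0.05849 I₀.
Ratio = 0.05849 / 0.08272 = 0.7071.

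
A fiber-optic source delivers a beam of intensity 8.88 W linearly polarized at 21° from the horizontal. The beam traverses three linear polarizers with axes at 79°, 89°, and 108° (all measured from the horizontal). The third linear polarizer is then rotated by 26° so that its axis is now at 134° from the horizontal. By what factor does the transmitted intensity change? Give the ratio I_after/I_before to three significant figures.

I_new/I_old ≈ 0.559

Before rotation:
By Malus's law, I₁ = I₀ cos²(79° − 21°) = I₀ cos²(58°) = 0.2808 I₀.
I₂ = I₁ cos²(89° − 79°) = 0.2808 I₀ · cos²(10°) = 0.2723 I₀.
I₃ = I₂ cos²(108° − 89°) = 0.2723 I₀ · cos²(19°) = 0.2435 I₀.
After rotation:
I₁ = I₀ cos²(79° − 21°) = I₀ cos²(58°) = 0.2808 I₀.
I₂ = I₁ cos²(89° − 79°) = 0.2808 I₀ · cos²(10°) = 0.2723 I₀.
I₃ = I₂ cos²(134° − 89°) = 0.2723 I₀ · cos²(45°) = 0.1362 I₀.
Ratio = 0.1362 / 0.2435 = 0.5593.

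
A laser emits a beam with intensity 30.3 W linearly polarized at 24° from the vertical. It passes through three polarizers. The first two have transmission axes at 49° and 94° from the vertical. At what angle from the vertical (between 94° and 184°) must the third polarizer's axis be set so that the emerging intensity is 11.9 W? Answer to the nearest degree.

θ ≈ 106°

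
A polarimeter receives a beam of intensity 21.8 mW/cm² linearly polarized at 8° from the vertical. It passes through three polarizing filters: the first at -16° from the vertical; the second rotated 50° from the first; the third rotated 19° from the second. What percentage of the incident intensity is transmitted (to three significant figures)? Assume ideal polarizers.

≈ 30.8%

By Malus's law, I₁ = 21.8 mW/cm² · cos²(24°) = 18.19 mW/cm².
I₂ = I₁ · cos²(50°) = 18.19 · 0.4132 = 7.517 mW/cm².
I₃ = I₂ · cos²(19°) = 7.517 · 0.894 = 6.72 mW/cm².
That is 30.83% of the incident intensity.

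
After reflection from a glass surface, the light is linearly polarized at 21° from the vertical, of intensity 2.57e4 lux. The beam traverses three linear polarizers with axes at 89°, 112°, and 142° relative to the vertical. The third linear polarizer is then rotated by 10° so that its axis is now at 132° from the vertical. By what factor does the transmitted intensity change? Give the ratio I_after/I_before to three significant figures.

I_new/I_old ≈ 1.18

Before rotation:
I₁ = I₀ cos²(89° − 21°) = I₀ cos²(68°) = 0.1403 I₀.
I₂ = I₁ cos²(112° − 89°) = 0.1403 I₀ · cos²(23°) = 0.1189 I₀.
I₃ = I₂ cos²(142° − 112°) = 0.1189 I₀ · cos²(30°) = 0.08918 I₀.
After rotation:
I₁ = I₀ cos²(89° − 21°) = I₀ cos²(68°) = 0.1403 I₀.
I₂ = I₁ cos²(112° − 89°) = 0.1403 I₀ · cos²(23°) = 0.1189 I₀.
I₃ = I₂ cos²(132° − 112°) = 0.1189 I₀ · cos²(20°) = 0.105 I₀.
Ratio = 0.105 / 0.08918 = 1.177.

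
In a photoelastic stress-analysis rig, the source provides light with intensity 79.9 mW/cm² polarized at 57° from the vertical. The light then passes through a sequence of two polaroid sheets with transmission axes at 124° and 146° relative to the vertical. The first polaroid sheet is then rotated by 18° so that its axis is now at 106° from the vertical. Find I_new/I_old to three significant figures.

I_new/I_old ≈ 1.92

Before rotation:
I₁ = I₀ cos²(124° − 57°) = I₀ cos²(67°) = 0.1527 I₀.
I₂ = I₁ cos²(146° − 124°) = 0.1527 I₀ · cos²(22°) = 0.1312 I₀.
After rotation:
I₁ = I₀ cos²(106° − 57°) = I₀ cos²(49°) = 0.4304 I₀.
I₂ = I₁ cos²(146° − 106°) = 0.4304 I₀ · cos²(40°) = 0.2526 I₀.
Ratio = 0.2526 / 0.1312 = 1.924.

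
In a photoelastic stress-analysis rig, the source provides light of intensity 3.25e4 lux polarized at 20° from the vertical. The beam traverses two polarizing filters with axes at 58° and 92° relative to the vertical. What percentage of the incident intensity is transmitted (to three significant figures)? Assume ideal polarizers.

I₁ = 3.25e4 lux · cos²(38°) = 2.018e+04 lux.
I₂ = I₁ · cos²(34°) = 2.018e+04 · 0.6873 = 1.387e+04 lux.
That is 42.68% of the incident intensity.

≈ 42.7%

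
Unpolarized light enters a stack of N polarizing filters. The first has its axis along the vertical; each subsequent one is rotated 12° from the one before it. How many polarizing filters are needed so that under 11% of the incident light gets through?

N = 36

First polarizer halves the unpolarized light: factor 1/2.
Each further stage multiplies by cos²(12°) = 0.9568.
After N polarizers: T = 0.5·0.9568^(N−1). Require T < 0.11 ⇒ N−1 > ln(0.11/0.5)/ln(0.9568) = 34.26, so N−1 ≥ 35 and N = 36.
Check: N=36 gives T = 0.1065 < 0.11; N=35 gives T = 0.1113.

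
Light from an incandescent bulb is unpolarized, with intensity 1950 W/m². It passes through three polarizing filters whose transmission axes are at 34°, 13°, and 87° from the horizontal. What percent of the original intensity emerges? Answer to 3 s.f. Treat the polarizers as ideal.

Unpolarized light through the first polarizer → I₁ = 1950 W/m²/2 = 975 W/m², polarized at 34°.
I₂ = I₁ · cos²(21°) = 975 · 0.8716 = 849.8 W/m².
I₃ = I₂ · cos²(74°) = 849.8 · 0.07598 = 64.56 W/m².
That is 3.311% of the incident intensity.

≈ 3.31%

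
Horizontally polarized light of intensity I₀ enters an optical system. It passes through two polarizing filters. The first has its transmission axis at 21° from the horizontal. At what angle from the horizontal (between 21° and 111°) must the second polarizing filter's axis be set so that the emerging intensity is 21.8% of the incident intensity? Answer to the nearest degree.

By Malus's law, I₁ = I₀ cos²(21° − 0°) = I₀ cos²(21°) = 0.8716 I₀.
Need I₂/I₀ = 0.218, so cos²(θ − 21°) = 0.218 / 0.8716 = 0.2501.
θ − 21° = arccos(√0.2501) = 60.0°, giving θ ≈ 21 + 60.0 = 81.0°.

θ ≈ 81°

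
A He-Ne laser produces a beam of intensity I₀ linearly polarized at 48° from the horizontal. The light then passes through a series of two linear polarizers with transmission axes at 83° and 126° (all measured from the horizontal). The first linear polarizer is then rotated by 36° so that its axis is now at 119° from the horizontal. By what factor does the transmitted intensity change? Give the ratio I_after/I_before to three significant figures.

Before rotation:
I₁ = I₀ cos²(83° − 48°) = I₀ cos²(35°) = 0.671 I₀.
I₂ = I₁ cos²(126° − 83°) = 0.671 I₀ · cos²(43°) = 0.3589 I₀.
After rotation:
I₁ = I₀ cos²(119° − 48°) = I₀ cos²(71°) = 0.106 I₀.
I₂ = I₁ cos²(126° − 119°) = 0.106 I₀ · cos²(7°) = 0.1044 I₀.
Ratio = 0.1044 / 0.3589 = 0.2909.

I_new/I_old ≈ 0.291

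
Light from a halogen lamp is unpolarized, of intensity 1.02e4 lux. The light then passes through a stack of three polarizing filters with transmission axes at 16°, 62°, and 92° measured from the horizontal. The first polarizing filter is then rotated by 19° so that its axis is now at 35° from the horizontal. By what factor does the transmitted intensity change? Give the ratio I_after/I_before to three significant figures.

Before rotation:
Unpolarized light through the first polarizer → I₁ = ½ I₀, now polarized at 16°.
I₂ = I₁ cos²(62° − 16°) = 0.5 I₀ · cos²(46°) = 0.2413 I₀.
I₃ = I₂ cos²(92° − 62°) = 0.2413 I₀ · cos²(30°) = 0.181 I₀.
After rotation:
Unpolarized light through the first polarizer → I₁ = ½ I₀, now polarized at 35°.
I₂ = I₁ cos²(62° − 35°) = 0.5 I₀ · cos²(27°) = 0.3969 I₀.
I₃ = I₂ cos²(92° − 62°) = 0.3969 I₀ · cos²(30°) = 0.2977 I₀.
Ratio = 0.2977 / 0.181 = 1.645.

I_new/I_old ≈ 1.65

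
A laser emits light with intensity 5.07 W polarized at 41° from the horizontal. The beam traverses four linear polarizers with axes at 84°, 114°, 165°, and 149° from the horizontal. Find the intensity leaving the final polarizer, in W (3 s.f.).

I₁ = 5.07 W · cos²(43°) = 2.712 W.
I₂ = I₁ · cos²(30°) = 2.712 · 0.75 = 2.034 W.
I₃ = I₂ · cos²(51°) = 2.034 · 0.396 = 0.8055 W.
I₄ = I₃ · cos²(16°) = 0.8055 · 0.924 = 0.7443 W.

I ≈ 0.744 W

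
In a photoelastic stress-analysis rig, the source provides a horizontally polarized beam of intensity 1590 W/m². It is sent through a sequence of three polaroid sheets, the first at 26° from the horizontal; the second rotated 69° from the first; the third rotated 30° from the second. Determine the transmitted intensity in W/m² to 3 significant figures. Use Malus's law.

I ≈ 124 W/m²

By Malus's law, I₁ = 1590 W/m² · cos²(26°) = 1284 W/m².
I₂ = I₁ · cos²(69°) = 1284 · 0.1284 = 165 W/m².
I₃ = I₂ · cos²(30°) = 165 · 0.75 = 123.7 W/m².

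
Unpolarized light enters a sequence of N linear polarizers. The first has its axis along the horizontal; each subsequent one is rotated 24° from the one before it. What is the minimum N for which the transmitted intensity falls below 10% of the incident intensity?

First polarizer halves the unpolarized light: factor 1/2.
Each further stage multiplies by cos²(24°) = 0.8346.
After N polarizers: T = 0.5·0.8346^(N−1). Require T < 0.10 ⇒ N−1 > ln(0.10/0.5)/ln(0.8346) = 8.90, so N−1 ≥ 9 and N = 10.
Check: N=10 gives T = 0.0982 < 0.10; N=9 gives T = 0.1177.

N = 10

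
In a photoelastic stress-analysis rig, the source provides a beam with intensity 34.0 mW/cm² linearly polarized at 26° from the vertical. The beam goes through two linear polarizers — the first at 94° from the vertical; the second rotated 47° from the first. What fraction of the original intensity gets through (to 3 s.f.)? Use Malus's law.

By Malus's law, I₁ = 34.0 mW/cm² · cos²(68°) = 4.771 mW/cm².
I₂ = I₁ · cos²(47°) = 4.771 · 0.4651 = 2.219 mW/cm².
Transmitted fraction = 0.06527.

I/I₀ ≈ 0.0653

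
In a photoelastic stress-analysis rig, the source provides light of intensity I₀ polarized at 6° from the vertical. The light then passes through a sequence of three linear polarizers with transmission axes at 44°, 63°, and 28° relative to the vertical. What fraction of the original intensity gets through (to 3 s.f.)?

I₁ = I₀ cos²(44° − 6°) = I₀ cos²(38°) = 0.621 I₀.
I₂ = I₁ cos²(63° − 44°) = 0.621 I₀ · cos²(19°) = 0.5551 I₀.
I₃ = I₂ cos²(28° − 63°) = 0.5551 I₀ · cos²(35°) = 0.3725 I₀.
Transmitted fraction = 0.3725.

≈ 0.373 I₀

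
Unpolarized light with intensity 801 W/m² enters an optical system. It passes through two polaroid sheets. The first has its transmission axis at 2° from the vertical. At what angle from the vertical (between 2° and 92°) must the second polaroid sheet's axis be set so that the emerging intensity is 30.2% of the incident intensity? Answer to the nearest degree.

Unpolarized light through the first polarizer → I₁ = ½ I₀, now polarized at 2°.
Need I₂/I₀ = 0.302, so cos²(θ − 2°) = 0.302 / 0.5 = 0.604.
θ − 2° = arccos(√0.604) = 39.0°, giving θ ≈ 2 + 39.0 = 41.0°.

θ ≈ 41°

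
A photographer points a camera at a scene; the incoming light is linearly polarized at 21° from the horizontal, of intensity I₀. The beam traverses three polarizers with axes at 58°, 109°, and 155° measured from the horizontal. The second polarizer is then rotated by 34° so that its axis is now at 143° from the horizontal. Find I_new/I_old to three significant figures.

Before rotation:
By Malus's law, I₁ = I₀ cos²(58° − 21°) = I₀ cos²(37°) = 0.6378 I₀.
I₂ = I₁ cos²(109° − 58°) = 0.6378 I₀ · cos²(51°) = 0.2526 I₀.
I₃ = I₂ cos²(155° − 109°) = 0.2526 I₀ · cos²(46°) = 0.1219 I₀.
After rotation:
I₁ = I₀ cos²(58° − 21°) = I₀ cos²(37°) = 0.6378 I₀.
I₂ = I₁ cos²(143° − 58°) = 0.6378 I₀ · cos²(85°) = 0.004845 I₀.
I₃ = I₂ cos²(155° − 143°) = 0.004845 I₀ · cos²(12°) = 0.004636 I₀.
Ratio = 0.004636 / 0.1219 = 0.03803.

I_new/I_old ≈ 0.0380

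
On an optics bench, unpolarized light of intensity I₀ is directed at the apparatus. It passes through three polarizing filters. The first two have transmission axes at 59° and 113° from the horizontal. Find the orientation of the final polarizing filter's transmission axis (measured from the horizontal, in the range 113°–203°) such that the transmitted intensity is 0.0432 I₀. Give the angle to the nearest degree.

θ ≈ 173°

Unpolarized light through the first polarizer → I₁ = ½ I₀, now polarized at 59°.
I₂ = I₁ cos²(113° − 59°) = 0.5 I₀ · cos²(54°) = 0.1727 I₀.
Need I₃/I₀ = 0.0432, so cos²(θ − 113°) = 0.0432 / 0.1727 = 0.2501.
θ − 113° = arccos(√0.2501) = 60.0°, giving θ ≈ 113 + 60.0 = 173.0°.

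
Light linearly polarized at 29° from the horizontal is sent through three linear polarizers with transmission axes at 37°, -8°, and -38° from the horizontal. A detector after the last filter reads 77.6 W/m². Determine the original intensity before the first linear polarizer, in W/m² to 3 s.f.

I₁ = I₀ cos²(37° − 29°) = I₀ cos²(8°) = 0.9806 I₀.
I₂ = I₁ cos²(-8° − 37°) = 0.9806 I₀ · cos²(45°) = 0.4903 I₀.
I₃ = I₂ cos²(-38° + 8°) = 0.4903 I₀ · cos²(30°) = 0.3677 I₀.
So 77.6 W/m² = 0.3677 I₀, giving I₀ = 77.6/0.3677 = 211 W/m².

I₀ ≈ 211 W/m²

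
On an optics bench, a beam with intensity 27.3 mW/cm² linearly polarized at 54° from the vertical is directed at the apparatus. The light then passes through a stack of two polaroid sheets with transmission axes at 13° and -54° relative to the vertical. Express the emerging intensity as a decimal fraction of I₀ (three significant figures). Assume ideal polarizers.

I₁ = 27.3 mW/cm² · cos²(41°) = 15.55 mW/cm².
I₂ = I₁ · cos²(67°) = 15.55 · 0.1527 = 2.374 mW/cm².
Transmitted fraction = 0.08696.

I/I₀ ≈ 0.0870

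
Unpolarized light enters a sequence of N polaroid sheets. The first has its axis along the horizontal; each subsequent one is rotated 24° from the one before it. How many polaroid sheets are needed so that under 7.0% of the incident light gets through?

N = 12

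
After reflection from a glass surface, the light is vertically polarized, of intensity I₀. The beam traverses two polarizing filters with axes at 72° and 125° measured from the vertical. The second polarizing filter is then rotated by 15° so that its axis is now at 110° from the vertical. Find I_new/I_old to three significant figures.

I_new/I_old ≈ 1.71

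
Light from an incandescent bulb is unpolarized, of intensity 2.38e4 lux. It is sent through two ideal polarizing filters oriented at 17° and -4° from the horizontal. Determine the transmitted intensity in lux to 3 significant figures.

Unpolarized light through the first polarizer → I₁ = 2.38e4 lux/2 = 1.19e+04 lux, polarized at 17°.
I₂ = I₁ · cos²(21°) = 1.19e+04 · 0.8716 = 1.037e+04 lux.

I ≈ 1.04e4 lux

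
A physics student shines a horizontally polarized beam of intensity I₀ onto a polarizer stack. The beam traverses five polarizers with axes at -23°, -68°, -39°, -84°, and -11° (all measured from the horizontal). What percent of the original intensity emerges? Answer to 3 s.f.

≈ 1.39%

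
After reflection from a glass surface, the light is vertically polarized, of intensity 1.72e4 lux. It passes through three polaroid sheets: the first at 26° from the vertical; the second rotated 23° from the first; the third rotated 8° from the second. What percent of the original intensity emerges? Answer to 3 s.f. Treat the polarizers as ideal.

By Malus's law, I₁ = 1.72e4 lux · cos²(26°) = 1.389e+04 lux.
I₂ = I₁ · cos²(23°) = 1.389e+04 · 0.8473 = 1.177e+04 lux.
I₃ = I₂ · cos²(8°) = 1.177e+04 · 0.9806 = 1.155e+04 lux.
That is 67.12% of the incident intensity.

≈ 67.1%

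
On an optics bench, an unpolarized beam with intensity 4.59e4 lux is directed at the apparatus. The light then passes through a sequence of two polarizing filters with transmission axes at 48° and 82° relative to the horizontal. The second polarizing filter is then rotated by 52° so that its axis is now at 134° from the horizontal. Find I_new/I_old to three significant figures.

I_new/I_old ≈ 0.00708

Before rotation:
Unpolarized light through the first polarizer → I₁ = ½ I₀, now polarized at 48°.
I₂ = I₁ cos²(82° − 48°) = 0.5 I₀ · cos²(34°) = 0.3437 I₀.
After rotation:
Unpolarized light through the first polarizer → I₁ = ½ I₀, now polarized at 48°.
I₂ = I₁ cos²(134° − 48°) = 0.5 I₀ · cos²(86°) = 0.002433 I₀.
Ratio = 0.002433 / 0.3437 = 0.00708.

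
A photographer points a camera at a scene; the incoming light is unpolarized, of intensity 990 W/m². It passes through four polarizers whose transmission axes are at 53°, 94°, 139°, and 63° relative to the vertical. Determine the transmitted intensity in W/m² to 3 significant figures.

Unpolarized light through the first polarizer → I₁ = 990 W/m²/2 = 495 W/m², polarized at 53°.
I₂ = I₁ · cos²(41°) = 495 · 0.5696 = 281.9 W/m².
I₃ = I₂ · cos²(45°) = 281.9 · 0.5 = 141 W/m².
I₄ = I₃ · cos²(76°) = 141 · 0.05853 = 8.251 W/m².

I ≈ 8.25 W/m²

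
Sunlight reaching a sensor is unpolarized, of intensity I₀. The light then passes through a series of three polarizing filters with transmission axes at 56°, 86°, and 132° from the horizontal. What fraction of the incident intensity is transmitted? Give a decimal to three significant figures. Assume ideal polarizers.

Unpolarized light through the first polarizer → I₁ = ½ I₀, now polarized at 56°.
I₂ = I₁ cos²(86° − 56°) = 0.5 I₀ · cos²(30°) = 0.375 I₀.
I₃ = I₂ cos²(132° − 86°) = 0.375 I₀ · cos²(46°) = 0.181 I₀.
Transmitted fraction = 0.181.

≈ 0.181 I₀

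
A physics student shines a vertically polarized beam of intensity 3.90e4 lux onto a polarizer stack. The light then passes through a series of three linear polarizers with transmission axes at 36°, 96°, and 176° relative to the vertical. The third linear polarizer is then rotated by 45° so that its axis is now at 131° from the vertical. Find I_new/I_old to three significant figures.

Before rotation:
By Malus's law, I₁ = I₀ cos²(36° − 0°) = I₀ cos²(36°) = 0.6545 I₀.
I₂ = I₁ cos²(96° − 36°) = 0.6545 I₀ · cos²(60°) = 0.1636 I₀.
I₃ = I₂ cos²(176° − 96°) = 0.1636 I₀ · cos²(80°) = 0.004934 I₀.
After rotation:
I₁ = I₀ cos²(36° − 0°) = I₀ cos²(36°) = 0.6545 I₀.
I₂ = I₁ cos²(96° − 36°) = 0.6545 I₀ · cos²(60°) = 0.1636 I₀.
I₃ = I₂ cos²(131° − 96°) = 0.1636 I₀ · cos²(35°) = 0.1098 I₀.
Ratio = 0.1098 / 0.004934 = 22.25.

I_new/I_old ≈ 22.3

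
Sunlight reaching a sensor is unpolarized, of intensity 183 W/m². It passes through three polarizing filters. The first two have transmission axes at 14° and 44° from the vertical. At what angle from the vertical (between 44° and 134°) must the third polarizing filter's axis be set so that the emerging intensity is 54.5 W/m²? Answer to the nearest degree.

θ ≈ 71°

Unpolarized light through the first polarizer → I₁ = ½ I₀, now polarized at 14°.
I₂ = I₁ cos²(44° − 14°) = 0.5 I₀ · cos²(30°) = 0.375 I₀.
Target fraction: 54.5 / 183 W/m² = 0.2978 of I₀.
Need I₃/I₀ = 0.2978, so cos²(θ − 44°) = 0.2978 / 0.375 = 0.7942.
θ − 44° = arccos(√0.7942) = 27.0°, giving θ ≈ 44 + 27.0 = 71.0°.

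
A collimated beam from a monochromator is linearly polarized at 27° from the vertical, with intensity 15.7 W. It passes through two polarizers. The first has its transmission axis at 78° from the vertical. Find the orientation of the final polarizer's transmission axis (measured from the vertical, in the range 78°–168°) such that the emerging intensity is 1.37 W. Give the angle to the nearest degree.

I₁ = I₀ cos²(78° − 27°) = I₀ cos²(51°) = 0.396 I₀.
Target fraction: 1.37 / 15.7 W = 0.08726 of I₀.
Need I₂/I₀ = 0.08726, so cos²(θ − 78°) = 0.08726 / 0.396 = 0.2203.
θ − 78° = arccos(√0.2203) = 62.0°, giving θ ≈ 78 + 62.0 = 140.0°.

θ ≈ 140°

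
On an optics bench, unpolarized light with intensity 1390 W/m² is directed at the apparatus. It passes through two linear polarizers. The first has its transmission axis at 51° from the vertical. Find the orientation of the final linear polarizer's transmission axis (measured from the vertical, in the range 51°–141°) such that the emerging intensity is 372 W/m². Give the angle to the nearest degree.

θ ≈ 94°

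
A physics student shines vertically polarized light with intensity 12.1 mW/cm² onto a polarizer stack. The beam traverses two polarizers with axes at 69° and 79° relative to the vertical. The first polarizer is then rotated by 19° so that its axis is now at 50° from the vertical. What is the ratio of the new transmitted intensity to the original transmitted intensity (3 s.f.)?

I_new/I_old ≈ 2.54

Before rotation:
By Malus's law, I₁ = I₀ cos²(69° − 0°) = I₀ cos²(69°) = 0.1284 I₀.
I₂ = I₁ cos²(79° − 69°) = 0.1284 I₀ · cos²(10°) = 0.1246 I₀.
After rotation:
I₁ = I₀ cos²(50° − 0°) = I₀ cos²(50°) = 0.4132 I₀.
I₂ = I₁ cos²(79° − 50°) = 0.4132 I₀ · cos²(29°) = 0.3161 I₀.
Ratio = 0.3161 / 0.1246 = 2.538.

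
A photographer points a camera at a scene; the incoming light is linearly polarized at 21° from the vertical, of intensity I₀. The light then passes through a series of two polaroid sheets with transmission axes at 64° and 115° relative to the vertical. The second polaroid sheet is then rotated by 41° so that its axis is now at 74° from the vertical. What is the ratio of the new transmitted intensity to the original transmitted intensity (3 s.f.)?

I_new/I_old ≈ 2.45

Before rotation:
By Malus's law, I₁ = I₀ cos²(64° − 21°) = I₀ cos²(43°) = 0.5349 I₀.
I₂ = I₁ cos²(115° − 64°) = 0.5349 I₀ · cos²(51°) = 0.2118 I₀.
After rotation:
I₁ = I₀ cos²(64° − 21°) = I₀ cos²(43°) = 0.5349 I₀.
I₂ = I₁ cos²(74° − 64°) = 0.5349 I₀ · cos²(10°) = 0.5187 I₀.
Ratio = 0.5187 / 0.2118 = 2.449.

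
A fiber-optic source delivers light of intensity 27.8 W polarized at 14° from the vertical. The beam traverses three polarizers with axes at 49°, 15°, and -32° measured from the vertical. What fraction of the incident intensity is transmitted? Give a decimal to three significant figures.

I/I₀ ≈ 0.215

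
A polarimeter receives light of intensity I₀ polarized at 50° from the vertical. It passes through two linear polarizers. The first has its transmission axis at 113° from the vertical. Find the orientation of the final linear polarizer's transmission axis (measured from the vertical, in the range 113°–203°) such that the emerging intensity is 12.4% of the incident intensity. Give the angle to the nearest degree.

I₁ = I₀ cos²(113° − 50°) = I₀ cos²(63°) = 0.2061 I₀.
Need I₂/I₀ = 0.124, so cos²(θ − 113°) = 0.124 / 0.2061 = 0.6016.
θ − 113° = arccos(√0.6016) = 39.1°, giving θ ≈ 113 + 39.1 = 152.1°.

θ ≈ 152°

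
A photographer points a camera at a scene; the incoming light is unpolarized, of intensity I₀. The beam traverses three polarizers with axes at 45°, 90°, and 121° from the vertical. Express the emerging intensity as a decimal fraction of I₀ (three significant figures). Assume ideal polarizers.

Unpolarized light through the first polarizer → I₁ = ½ I₀, now polarized at 45°.
I₂ = I₁ cos²(90° − 45°) = 0.5 I₀ · cos²(45°) = 0.25 I₀.
I₃ = I₂ cos²(121° − 90°) = 0.25 I₀ · cos²(31°) = 0.1837 I₀.
Transmitted fraction = 0.1837.

≈ 0.184 I₀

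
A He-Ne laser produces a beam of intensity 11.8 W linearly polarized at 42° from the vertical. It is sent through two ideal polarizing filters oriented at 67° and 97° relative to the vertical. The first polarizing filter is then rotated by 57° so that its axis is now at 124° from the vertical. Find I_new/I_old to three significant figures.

I_new/I_old ≈ 0.0250

Before rotation:
I₁ = I₀ cos²(67° − 42°) = I₀ cos²(25°) = 0.8214 I₀.
I₂ = I₁ cos²(97° − 67°) = 0.8214 I₀ · cos²(30°) = 0.616 I₀.
After rotation:
I₁ = I₀ cos²(124° − 42°) = I₀ cos²(82°) = 0.01937 I₀.
I₂ = I₁ cos²(97° − 124°) = 0.01937 I₀ · cos²(27°) = 0.01538 I₀.
Ratio = 0.01538 / 0.616 = 0.02496.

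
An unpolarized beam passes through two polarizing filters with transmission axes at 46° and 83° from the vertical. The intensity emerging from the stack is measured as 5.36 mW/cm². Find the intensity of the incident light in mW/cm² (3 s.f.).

Unpolarized light through the first polarizer → I₁ = ½ I₀, now polarized at 46°.
I₂ = I₁ cos²(83° − 46°) = 0.5 I₀ · cos²(37°) = 0.3189 I₀.
So 5.36 mW/cm² = 0.3189 I₀, giving I₀ = 5.36/0.3189 = 16.81 mW/cm².

I₀ ≈ 16.8 mW/cm²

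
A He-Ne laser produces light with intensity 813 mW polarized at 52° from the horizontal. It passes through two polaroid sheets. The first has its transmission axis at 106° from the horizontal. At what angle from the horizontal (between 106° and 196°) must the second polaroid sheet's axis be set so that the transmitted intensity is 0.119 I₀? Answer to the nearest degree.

θ ≈ 160°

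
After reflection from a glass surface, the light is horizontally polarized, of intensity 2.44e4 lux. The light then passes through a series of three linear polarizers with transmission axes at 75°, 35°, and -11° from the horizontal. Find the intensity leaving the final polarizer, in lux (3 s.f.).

I₁ = 2.44e4 lux · cos²(75°) = 1634 lux.
I₂ = I₁ · cos²(40°) = 1634 · 0.5868 = 959.2 lux.
I₃ = I₂ · cos²(46°) = 959.2 · 0.4826 = 462.8 lux.

I ≈ 463 lux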